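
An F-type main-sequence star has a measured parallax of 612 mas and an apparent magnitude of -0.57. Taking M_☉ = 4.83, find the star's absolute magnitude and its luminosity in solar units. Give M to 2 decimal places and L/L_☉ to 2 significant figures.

M ≈ 3.36; L/L_☉ ≈ 3.9

d = 1/p = 1000/612 mas = 1.634 pc
M = m − 5 log₁₀ d + 5 = -0.57 − 5·0.2132 + 5 = 3.364
M − M_☉ = 3.364 − 4.83 = -1.466
L/L_☉ = 10^(−0.4 × -1.466) = 3.859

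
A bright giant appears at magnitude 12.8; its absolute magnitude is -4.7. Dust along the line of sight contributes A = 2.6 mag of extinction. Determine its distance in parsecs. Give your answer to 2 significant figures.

d ≈ 9500 pc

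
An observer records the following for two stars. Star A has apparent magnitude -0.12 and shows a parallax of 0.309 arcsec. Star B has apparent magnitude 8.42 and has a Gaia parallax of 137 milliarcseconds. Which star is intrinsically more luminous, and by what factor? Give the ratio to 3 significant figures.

Star A is more luminous, by a factor of 512.

Star A: d = 1/p = 1/0.309″ = 3.236 pc
Star A: M = m − 5 log₁₀ d + 5 = -0.12 − 5·0.5100 + 5 = 2.330
Star B: p = 137 mas = 0.137″ → d = 1/p = 7.299 pc
Star B: M = m − 5 log₁₀ d + 5 = 8.42 − 5·0.8633 + 5 = 9.104
ΔM = M_A − M_B = 2.330 − (9.104) = -6.774; smaller M is more luminous → Star A.
L ratio = 10^(0.4 |ΔM|) = 10^2.710 = 512.3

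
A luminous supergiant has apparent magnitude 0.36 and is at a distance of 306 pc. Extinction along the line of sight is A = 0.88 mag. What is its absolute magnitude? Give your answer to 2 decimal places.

5 log₁₀(d/10 pc) = 5 log₁₀(306.0) − 5 = 7.429
M = m − 5 log₁₀(d/10) − A = 0.36 − 7.429 − 0.88 = -7.949

M ≈ -7.95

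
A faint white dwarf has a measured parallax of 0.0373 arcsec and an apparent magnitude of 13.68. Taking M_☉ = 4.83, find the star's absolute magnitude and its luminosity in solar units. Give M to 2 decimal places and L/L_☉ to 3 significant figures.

M ≈ 11.54; L/L_☉ ≈ 2.07×10^-3

d = 1/p = 1/0.0373″ = 26.81 pc
M = m − 5 log₁₀ d + 5 = 13.68 − 5·1.4283 + 5 = 11.539
M − M_☉ = 11.539 − 4.83 = 6.709
L/L_☉ = 10^(−0.4 × 6.709) = 2.073×10^-3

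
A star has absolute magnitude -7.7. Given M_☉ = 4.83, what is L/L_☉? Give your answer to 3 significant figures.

M − M_☉ = -7.7 − 4.83 = -12.530
L/L_☉ = 10^(−0.4 (M − M_☉)) = 10^5.012 = 102800

L/L_☉ ≈ 103000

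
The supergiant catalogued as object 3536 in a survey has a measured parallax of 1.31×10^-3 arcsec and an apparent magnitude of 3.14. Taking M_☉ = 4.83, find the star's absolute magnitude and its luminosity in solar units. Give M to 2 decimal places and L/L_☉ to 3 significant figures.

M ≈ -6.27; L/L_☉ ≈ 27600

d = 1/p = 1/1.31×10^-3″ = 763.4 pc
M = m − 5 log₁₀ d + 5 = 3.14 − 5·2.8827 + 5 = -6.274
M − M_☉ = -6.274 − 4.83 = -11.104
L/L_☉ = 10^(−0.4 × -11.104) = 27630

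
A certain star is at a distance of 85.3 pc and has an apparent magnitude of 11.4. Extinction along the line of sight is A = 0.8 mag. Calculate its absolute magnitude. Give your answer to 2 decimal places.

5 log₁₀(d/10 pc) = 5 log₁₀(85.30) − 5 = 4.655
M = m − 5 log₁₀(d/10) − A = 11.4 − 4.655 − 0.8 = 5.945

M ≈ 5.95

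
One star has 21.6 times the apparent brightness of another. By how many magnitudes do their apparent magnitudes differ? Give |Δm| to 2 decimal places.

Pogson: Δm = −2.5 log₁₀(ratio) = −2.5 log₁₀(21.6) = −2.5 × 1.3345 = -3.336

|Δm| ≈ 3.34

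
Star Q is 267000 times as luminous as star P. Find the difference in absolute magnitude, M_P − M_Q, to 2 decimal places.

M_P − M_Q ≈ 13.57

Pogson: ΔM = −2.5 log₁₀(ratio) = −2.5 log₁₀(267000) = −2.5 × 5.4265 = -13.566
Star Q is brighter so has the smaller magnitude: M_P − M_Q is positive.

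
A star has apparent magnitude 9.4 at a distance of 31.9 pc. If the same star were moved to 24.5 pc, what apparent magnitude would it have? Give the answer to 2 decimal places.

Flux ∝ 1/d², so Δm = 5 log₁₀(d₂/d₁) = 5 log₁₀(24.5/31.9) = -0.573
m₂ = m₁ + Δm = 9.4 + (-0.573) = 8.827

m ≈ 8.83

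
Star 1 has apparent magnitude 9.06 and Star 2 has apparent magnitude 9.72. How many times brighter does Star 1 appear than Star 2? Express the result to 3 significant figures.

Magnitude difference = -0.66
Flux ratio = 10^(−0.4 Δm) = 10^(−0.4 × -0.66) = 10^0.264 = 1.837

1.84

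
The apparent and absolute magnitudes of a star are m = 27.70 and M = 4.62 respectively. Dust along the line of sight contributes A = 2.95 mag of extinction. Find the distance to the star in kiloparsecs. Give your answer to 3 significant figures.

d ≈ 106 kpc

m − M = 5 log₁₀(d/10 pc) + A  ⇒  27.70 − (4.62) − 2.95 = 5 log₁₀(d/10)
20.130 = 5 log₁₀(d/10)
log₁₀ d = (m − M − A)/5 + 1 = 5.0260
d = 10^5.0260 = 106200 pc
= 106.2 kpc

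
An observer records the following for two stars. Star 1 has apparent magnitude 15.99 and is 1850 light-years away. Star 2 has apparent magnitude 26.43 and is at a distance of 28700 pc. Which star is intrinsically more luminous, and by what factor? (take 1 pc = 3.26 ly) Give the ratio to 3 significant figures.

Star 1 is more luminous, by a factor of 5.86.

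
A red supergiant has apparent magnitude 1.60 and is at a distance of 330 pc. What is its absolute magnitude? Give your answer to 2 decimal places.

5 log₁₀(d/10 pc) = 5 log₁₀(330.0) − 5 = 7.593
M = m − 5 log₁₀(d/10) = 1.60 − 7.593 = -5.993

M ≈ -5.99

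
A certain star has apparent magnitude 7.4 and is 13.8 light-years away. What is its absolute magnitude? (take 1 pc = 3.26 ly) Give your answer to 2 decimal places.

d = 13.8 ly / 3.26 = 4.233 pc
5 log₁₀(d/10 pc) = 5 log₁₀(4.233) − 5 = -1.867
M = m − 5 log₁₀(d/10) = 7.4 + 1.867 = 9.267

M ≈ 9.27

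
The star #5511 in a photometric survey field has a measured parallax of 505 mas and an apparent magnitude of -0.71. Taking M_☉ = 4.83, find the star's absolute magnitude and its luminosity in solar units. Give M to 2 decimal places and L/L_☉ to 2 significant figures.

M ≈ 2.81; L/L_☉ ≈ 6.4

d = 1/p = 1000/505 mas = 1.980 pc
M = m − 5 log₁₀ d + 5 = -0.71 − 5·0.2967 + 5 = 2.806
M − M_☉ = 2.806 − 4.83 = -2.024
L/L_☉ = 10^(−0.4 × -2.024) = 6.448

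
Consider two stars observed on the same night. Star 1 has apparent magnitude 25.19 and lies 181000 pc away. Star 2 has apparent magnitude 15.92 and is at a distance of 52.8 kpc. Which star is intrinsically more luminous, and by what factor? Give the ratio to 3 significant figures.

Star 2 is more luminous, by a factor of 434.

Star 1: M = m − 5 log₁₀ d + 5 = 25.19 − 5·5.2577 + 5 = 3.902
Star 2: d = 52.8 kpc = 52800 pc
Star 2: M = m − 5 log₁₀ d + 5 = 15.92 − 5·4.7226 + 5 = -2.693
ΔM = M_1 − M_2 = 3.902 − (-2.693) = 6.595; smaller M is more luminous → Star 2.
L ratio = 10^(0.4 |ΔM|) = 10^2.638 = 434.4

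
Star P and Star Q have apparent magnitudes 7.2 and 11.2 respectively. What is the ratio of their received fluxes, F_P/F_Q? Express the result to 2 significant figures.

F_P/F_Q ≈ 40

Δm = 7.2 − (11.2) = -4.0
Flux ratio = 10^(−0.4 Δm) = 10^(−0.4 × -4.0) = 10^1.600 = 39.81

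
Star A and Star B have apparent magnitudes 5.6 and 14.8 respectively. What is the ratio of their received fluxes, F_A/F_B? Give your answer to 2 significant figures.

F_A/F_B ≈ 4800

Magnitude difference = -9.2
Flux ratio = 10^(−0.4 Δm) = 10^(−0.4 × -9.2) = 10^3.680 = 4786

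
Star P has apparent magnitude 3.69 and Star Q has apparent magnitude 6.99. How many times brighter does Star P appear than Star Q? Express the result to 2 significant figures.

21

Δm = 3.69 − (6.99) = -3.30
Flux ratio = 10^(−0.4 Δm) = 10^(−0.4 × -3.30) = 10^1.320 = 20.89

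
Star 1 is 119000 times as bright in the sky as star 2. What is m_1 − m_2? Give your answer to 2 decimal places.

m_1 − m_2 ≈ -12.69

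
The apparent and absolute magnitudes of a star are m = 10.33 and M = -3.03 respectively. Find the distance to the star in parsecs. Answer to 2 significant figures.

Distance modulus: m − M = 10.33 − (-3.03) = 13.360
m − M = 5 log₁₀ d − 5
log₁₀ d = (m − M)/5 + 1 = 3.6720
d = 10^3.6720 = 4699 pc

d ≈ 4700 pc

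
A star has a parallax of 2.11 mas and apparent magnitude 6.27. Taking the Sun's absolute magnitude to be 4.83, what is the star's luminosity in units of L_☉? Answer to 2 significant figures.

L/L_☉ ≈ 600

d = 1/p = 1000/2.11 mas = 473.9 pc
M = m − 5 log₁₀ d + 5 = 6.27 − 5·2.6757 + 5 = -2.109
M − M_☉ = -2.109 − 4.83 = -6.939
L/L_☉ = 10^(−0.4 × -6.939) = 596.3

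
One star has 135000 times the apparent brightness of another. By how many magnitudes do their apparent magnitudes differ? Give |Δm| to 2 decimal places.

|Δm| ≈ 12.83

Pogson: Δm = −2.5 log₁₀(ratio) = −2.5 log₁₀(135000) = −2.5 × 5.1303 = -12.826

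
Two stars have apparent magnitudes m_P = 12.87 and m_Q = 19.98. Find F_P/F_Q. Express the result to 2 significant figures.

Magnitude difference = -7.11
Flux ratio = 10^(−0.4 Δm) = 10^(−0.4 × -7.11) = 10^2.844 = 698.2

F_P/F_Q ≈ 700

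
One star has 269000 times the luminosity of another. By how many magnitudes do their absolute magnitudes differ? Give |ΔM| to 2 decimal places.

|ΔM| ≈ 13.57

Pogson: ΔM = −2.5 log₁₀(ratio) = −2.5 log₁₀(269000) = −2.5 × 5.4298 = -13.574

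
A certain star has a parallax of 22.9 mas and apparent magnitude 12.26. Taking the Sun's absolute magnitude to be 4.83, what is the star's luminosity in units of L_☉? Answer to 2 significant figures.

d = 1/p = 1000/22.9 mas = 43.67 pc
M = m − 5 log₁₀ d + 5 = 12.26 − 5·1.6402 + 5 = 9.059
M − M_☉ = 9.059 − 4.83 = 4.229
L/L_☉ = 10^(−0.4 × 4.229) = 0.02034

L/L_☉ ≈ 0.020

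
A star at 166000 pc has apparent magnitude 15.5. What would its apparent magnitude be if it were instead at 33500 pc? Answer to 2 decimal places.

m ≈ 12.02

Flux ∝ 1/d², so Δm = 5 log₁₀(d₂/d₁) = 5 log₁₀(33500/166000) = -3.475
m₂ = m₁ + Δm = 15.5 + (-3.475) = 12.025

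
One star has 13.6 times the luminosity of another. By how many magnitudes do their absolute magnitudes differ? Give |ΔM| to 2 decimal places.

Pogson: ΔM = −2.5 log₁₀(ratio) = −2.5 log₁₀(13.6) = −2.5 × 1.1335 = -2.834

|ΔM| ≈ 2.83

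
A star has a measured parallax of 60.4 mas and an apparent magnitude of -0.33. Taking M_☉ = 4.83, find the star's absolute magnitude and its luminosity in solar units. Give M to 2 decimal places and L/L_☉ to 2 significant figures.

M ≈ -1.42; L/L_☉ ≈ 320

d = 1/p = 1000/60.4 mas = 16.56 pc
M = m − 5 log₁₀ d + 5 = -0.33 − 5·1.2190 + 5 = -1.425
M − M_☉ = -1.425 − 4.83 = -6.255
L/L_☉ = 10^(−0.4 × -6.255) = 317.6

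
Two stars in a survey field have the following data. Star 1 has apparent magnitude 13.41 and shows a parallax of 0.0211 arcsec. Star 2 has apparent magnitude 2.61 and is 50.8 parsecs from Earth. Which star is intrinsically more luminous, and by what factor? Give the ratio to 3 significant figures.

Star 2 is more luminous, by a factor of 24000.

Star 1: d = 1/p = 1/0.0211″ = 47.39 pc
Star 1: M = m − 5 log₁₀ d + 5 = 13.41 − 5·1.6757 + 5 = 10.031
Star 2: M = m − 5 log₁₀ d + 5 = 2.61 − 5·1.7059 + 5 = -0.919
ΔM = M_1 − M_2 = 10.031 − (-0.919) = 10.951; smaller M is more luminous → Star 2.
L ratio = 10^(0.4 |ΔM|) = 10^4.380 = 24000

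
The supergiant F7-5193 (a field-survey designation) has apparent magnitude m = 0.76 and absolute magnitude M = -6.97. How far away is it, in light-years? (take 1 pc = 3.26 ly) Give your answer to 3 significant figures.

μ = m − M = 7.730
m − M = 5 log₁₀ d − 5
log₁₀ d = (m − M)/5 + 1 = 2.5460
d = 10^2.5460 = 351.6 pc
= 1146 ly

d ≈ 1150 ly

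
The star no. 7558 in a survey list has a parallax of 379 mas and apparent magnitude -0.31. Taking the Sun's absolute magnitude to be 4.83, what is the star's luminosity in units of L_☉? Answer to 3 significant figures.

d = 1/p = 1000/379 mas = 2.639 pc
M = m − 5 log₁₀ d + 5 = -0.31 − 5·0.4214 + 5 = 2.583
M − M_☉ = 2.583 − 4.83 = -2.247
L/L_☉ = 10^(−0.4 × -2.247) = 7.920

L/L_☉ ≈ 7.92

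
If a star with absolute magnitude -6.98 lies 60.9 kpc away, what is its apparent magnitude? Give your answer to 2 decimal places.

m ≈ 11.94

d = 60.9 kpc = 60900 pc
m = M + 5 log₁₀ d − 5 = -6.98 + 5·4.7846 − 5 = 11.943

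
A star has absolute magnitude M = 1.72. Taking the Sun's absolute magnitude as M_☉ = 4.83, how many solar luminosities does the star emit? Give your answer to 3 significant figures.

L/L_☉ ≈ 17.5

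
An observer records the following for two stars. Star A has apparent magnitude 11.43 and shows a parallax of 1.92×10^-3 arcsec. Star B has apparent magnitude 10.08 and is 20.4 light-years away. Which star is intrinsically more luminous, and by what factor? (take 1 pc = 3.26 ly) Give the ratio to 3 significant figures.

Star A: d = 1/p = 1/1.92×10^-3″ = 520.8 pc
Star A: M = m − 5 log₁₀ d + 5 = 11.43 − 5·2.7167 + 5 = 2.847
Star B: d = 20.4 ly / 3.26 = 6.258 pc
Star B: M = m − 5 log₁₀ d + 5 = 10.08 − 5·0.7964 + 5 = 11.098
ΔM = M_A − M_B = 2.847 − (11.098) = -8.251; smaller M is more luminous → Star A.
L ratio = 10^(0.4 |ΔM|) = 10^3.301 = 1998

Star A is more luminous, by a factor of 2000.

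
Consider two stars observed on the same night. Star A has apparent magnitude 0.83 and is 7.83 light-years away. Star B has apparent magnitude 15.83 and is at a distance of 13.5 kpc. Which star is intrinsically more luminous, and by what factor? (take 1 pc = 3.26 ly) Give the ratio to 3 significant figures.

Star B is more luminous, by a factor of 31.6.

Star A: d = 7.83 ly / 3.26 = 2.402 pc
Star A: M = m − 5 log₁₀ d + 5 = 0.83 − 5·0.3805 + 5 = 3.927
Star B: d = 13.5 kpc = 13500 pc
Star B: M = m − 5 log₁₀ d + 5 = 15.83 − 5·4.1303 + 5 = 0.178
ΔM = M_A − M_B = 3.927 − (0.178) = 3.749; smaller M is more luminous → Star B.
L ratio = 10^(0.4 |ΔM|) = 10^1.500 = 31.59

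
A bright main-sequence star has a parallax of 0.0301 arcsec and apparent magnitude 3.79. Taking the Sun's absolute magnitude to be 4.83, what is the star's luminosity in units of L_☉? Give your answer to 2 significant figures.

L/L_☉ ≈ 29

d = 1/p = 1/0.0301″ = 33.22 pc
M = m − 5 log₁₀ d + 5 = 3.79 − 5·1.5214 + 5 = 1.183
M − M_☉ = 1.183 − 4.83 = -3.647
L/L_☉ = 10^(−0.4 × -3.647) = 28.77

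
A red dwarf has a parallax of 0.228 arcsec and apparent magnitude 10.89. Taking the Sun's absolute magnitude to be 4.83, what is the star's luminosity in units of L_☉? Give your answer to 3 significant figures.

d = 1/p = 1/0.228″ = 4.386 pc
M = m − 5 log₁₀ d + 5 = 10.89 − 5·0.6421 + 5 = 12.680
M − M_☉ = 12.680 − 4.83 = 7.850
L/L_☉ = 10^(−0.4 × 7.850) = 7.247×10^-4

L/L_☉ ≈ 7.25×10^-4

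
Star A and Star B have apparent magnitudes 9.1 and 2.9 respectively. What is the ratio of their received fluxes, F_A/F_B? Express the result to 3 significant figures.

F_A/F_B ≈ 3.31×10^-3

Δm = 9.1 − (2.9) = 6.2
Flux ratio = 10^(−0.4 Δm) = 10^(−0.4 × 6.2) = 10^-2.480 = 3.311×10^-3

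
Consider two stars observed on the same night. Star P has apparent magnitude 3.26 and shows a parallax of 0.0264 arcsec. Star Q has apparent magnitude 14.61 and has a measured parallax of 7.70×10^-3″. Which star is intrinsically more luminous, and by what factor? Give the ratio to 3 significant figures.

Star P: d = 1/p = 1/0.0264″ = 37.88 pc
Star P: M = m − 5 log₁₀ d + 5 = 3.26 − 5·1.5784 + 5 = 0.368
Star Q: d = 1/p = 1/7.70×10^-3″ = 129.9 pc
Star Q: M = m − 5 log₁₀ d + 5 = 14.61 − 5·2.1135 + 5 = 9.042
ΔM = M_P − M_Q = 0.368 − (9.042) = -8.674; smaller M is more luminous → Star P.
L ratio = 10^(0.4 |ΔM|) = 10^3.470 = 2950

Star P is more luminous, by a factor of 2950.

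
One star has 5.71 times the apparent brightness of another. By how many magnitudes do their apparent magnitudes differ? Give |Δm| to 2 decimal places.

Pogson: Δm = −2.5 log₁₀(ratio) = −2.5 log₁₀(5.71) = −2.5 × 0.7566 = -1.892

|Δm| ≈ 1.89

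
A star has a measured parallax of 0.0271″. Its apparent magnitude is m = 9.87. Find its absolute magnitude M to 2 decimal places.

M ≈ 7.03

d = 1/p = 1/0.0271″ = 36.90 pc
5 log₁₀(d/10 pc) = 5 log₁₀(36.90) − 5 = 2.835
M = m − 5 log₁₀(d/10) = 9.87 − 2.835 = 7.035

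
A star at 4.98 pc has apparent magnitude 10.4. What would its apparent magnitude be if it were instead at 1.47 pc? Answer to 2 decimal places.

Flux ∝ 1/d², so Δm = 5 log₁₀(d₂/d₁) = 5 log₁₀(1.47/4.98) = -2.650
m₂ = m₁ + Δm = 10.4 + (-2.650) = 7.750

m ≈ 7.75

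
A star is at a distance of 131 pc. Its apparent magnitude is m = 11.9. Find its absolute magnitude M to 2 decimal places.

M ≈ 6.31

5 log₁₀(d/10 pc) = 5 log₁₀(131.0) − 5 = 5.586
M = m − 5 log₁₀(d/10) = 11.9 − 5.586 = 6.314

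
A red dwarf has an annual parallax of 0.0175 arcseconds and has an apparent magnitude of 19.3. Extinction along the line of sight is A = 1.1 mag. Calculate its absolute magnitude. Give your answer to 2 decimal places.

d = 1/p = 1/0.0175″ = 57.14 pc
5 log₁₀(d/10 pc) = 5 log₁₀(57.14) − 5 = 3.785
M = m − 5 log₁₀(d/10) − A = 19.3 − 3.785 − 1.1 = 14.415

M ≈ 14.42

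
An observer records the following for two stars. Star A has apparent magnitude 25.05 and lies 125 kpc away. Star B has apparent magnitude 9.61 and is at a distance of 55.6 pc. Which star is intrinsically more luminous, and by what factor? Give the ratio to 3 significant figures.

Star A: d = 125 kpc = 125000 pc
Star A: M = m − 5 log₁₀ d + 5 = 25.05 − 5·5.0969 + 5 = 4.565
Star B: M = m − 5 log₁₀ d + 5 = 9.61 − 5·1.7451 + 5 = 5.885
ΔM = M_A − M_B = 4.565 − (5.885) = -1.319; smaller M is more luminous → Star A.
L ratio = 10^(0.4 |ΔM|) = 10^0.528 = 3.370

Star A is more luminous, by a factor of 3.37.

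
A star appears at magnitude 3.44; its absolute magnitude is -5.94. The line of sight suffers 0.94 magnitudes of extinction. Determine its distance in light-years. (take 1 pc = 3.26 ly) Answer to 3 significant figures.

d ≈ 1590 ly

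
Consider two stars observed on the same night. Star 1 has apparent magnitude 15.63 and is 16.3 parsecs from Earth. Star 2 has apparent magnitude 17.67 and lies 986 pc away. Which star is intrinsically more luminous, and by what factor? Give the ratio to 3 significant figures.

Star 2 is more luminous, by a factor of 559.

Star 1: M = m − 5 log₁₀ d + 5 = 15.63 − 5·1.2122 + 5 = 14.569
Star 2: M = m − 5 log₁₀ d + 5 = 17.67 − 5·2.9939 + 5 = 7.701
ΔM = M_1 − M_2 = 14.569 − (7.701) = 6.868; smaller M is more luminous → Star 2.
L ratio = 10^(0.4 |ΔM|) = 10^2.747 = 559.0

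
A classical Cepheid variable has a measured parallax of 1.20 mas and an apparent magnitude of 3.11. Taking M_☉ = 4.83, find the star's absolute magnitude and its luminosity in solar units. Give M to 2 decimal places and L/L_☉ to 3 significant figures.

M ≈ -6.49; L/L_☉ ≈ 33900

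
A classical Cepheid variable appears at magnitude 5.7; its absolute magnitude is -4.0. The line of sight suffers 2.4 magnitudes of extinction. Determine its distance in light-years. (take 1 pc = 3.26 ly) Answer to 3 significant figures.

d ≈ 940 ly

m − M = 5 log₁₀(d/10 pc) + A  ⇒  5.7 − (-4.0) − 2.4 = 5 log₁₀(d/10)
7.300 = 5 log₁₀(d/10)
log₁₀ d = (m − M − A)/5 + 1 = 2.4600
d = 10^2.4600 = 288.4 pc
= 940.2 ly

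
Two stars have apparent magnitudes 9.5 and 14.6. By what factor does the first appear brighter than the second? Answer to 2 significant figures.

Δm = 9.5 − (14.6) = -5.1
Flux ratio = 10^(−0.4 Δm) = 10^(−0.4 × -5.1) = 10^2.040 = 109.6

110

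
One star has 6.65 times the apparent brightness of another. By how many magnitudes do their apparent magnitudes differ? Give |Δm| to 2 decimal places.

Pogson: Δm = −2.5 log₁₀(ratio) = −2.5 log₁₀(6.65) = −2.5 × 0.8228 = -2.057

|Δm| ≈ 2.06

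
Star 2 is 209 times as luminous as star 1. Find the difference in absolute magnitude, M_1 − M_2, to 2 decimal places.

M_1 − M_2 ≈ 5.80

Pogson: ΔM = −2.5 log₁₀(ratio) = −2.5 log₁₀(209) = −2.5 × 2.3201 = -5.800
Star 2 is brighter so has the smaller magnitude: M_1 − M_2 is positive.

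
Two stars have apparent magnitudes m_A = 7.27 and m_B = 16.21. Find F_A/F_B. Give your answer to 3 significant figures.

F_A/F_B ≈ 3770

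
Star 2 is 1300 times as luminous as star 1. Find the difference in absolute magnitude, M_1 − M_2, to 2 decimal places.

Pogson: ΔM = −2.5 log₁₀(ratio) = −2.5 log₁₀(1300) = −2.5 × 3.1139 = -7.785
Star 2 is brighter so has the smaller magnitude: M_1 − M_2 is positive.

M_1 − M_2 ≈ 7.78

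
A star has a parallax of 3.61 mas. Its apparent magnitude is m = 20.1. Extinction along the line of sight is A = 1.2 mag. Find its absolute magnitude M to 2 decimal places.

M ≈ 11.69

p = 3.61 mas = 3.61×10^-3″ → d = 1/p = 277.0 pc
5 log₁₀(d/10 pc) = 5 log₁₀(277.0) − 5 = 7.212
M = m − 5 log₁₀(d/10) − A = 20.1 − 7.212 − 1.2 = 11.688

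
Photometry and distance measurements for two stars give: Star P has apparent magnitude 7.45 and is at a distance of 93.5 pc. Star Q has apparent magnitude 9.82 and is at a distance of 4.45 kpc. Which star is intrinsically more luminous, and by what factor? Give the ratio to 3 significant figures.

Star P: M = m − 5 log₁₀ d + 5 = 7.45 − 5·1.9708 + 5 = 2.596
Star Q: d = 4.45 kpc = 4450 pc
Star Q: M = m − 5 log₁₀ d + 5 = 9.82 − 5·3.6484 + 5 = -3.422
ΔM = M_P − M_Q = 2.596 − (-3.422) = 6.018; smaller M is more luminous → Star Q.
L ratio = 10^(0.4 |ΔM|) = 10^2.407 = 255.3

Star Q is more luminous, by a factor of 255.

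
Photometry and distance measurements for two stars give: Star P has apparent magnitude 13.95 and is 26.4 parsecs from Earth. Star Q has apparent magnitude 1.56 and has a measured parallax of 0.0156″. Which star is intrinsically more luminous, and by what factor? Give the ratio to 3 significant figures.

Star Q is more luminous, by a factor of 533000.

Star P: M = m − 5 log₁₀ d + 5 = 13.95 − 5·1.4216 + 5 = 11.842
Star Q: d = 1/p = 1/0.0156″ = 64.10 pc
Star Q: M = m − 5 log₁₀ d + 5 = 1.56 − 5·1.8069 + 5 = -2.474
ΔM = M_P − M_Q = 11.842 − (-2.474) = 14.316; smaller M is more luminous → Star Q.
L ratio = 10^(0.4 |ΔM|) = 10^5.727 = 532800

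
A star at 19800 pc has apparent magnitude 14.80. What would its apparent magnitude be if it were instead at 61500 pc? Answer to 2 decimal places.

m ≈ 17.26

Flux ∝ 1/d², so Δm = 5 log₁₀(d₂/d₁) = 5 log₁₀(61500/19800) = 2.461
m₂ = m₁ + Δm = 14.80 + (2.461) = 17.261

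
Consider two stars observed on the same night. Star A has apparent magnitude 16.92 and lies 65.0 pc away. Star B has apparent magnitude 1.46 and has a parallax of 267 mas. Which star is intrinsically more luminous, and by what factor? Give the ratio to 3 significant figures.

Star A: M = m − 5 log₁₀ d + 5 = 16.92 − 5·1.8129 + 5 = 12.855
Star B: p = 267 mas = 0.267″ → d = 1/p = 3.745 pc
Star B: M = m − 5 log₁₀ d + 5 = 1.46 − 5·0.5735 + 5 = 3.593
ΔM = M_A − M_B = 12.855 − (3.593) = 9.263; smaller M is more luminous → Star B.
L ratio = 10^(0.4 |ΔM|) = 10^3.705 = 5072

Star B is more luminous, by a factor of 5070.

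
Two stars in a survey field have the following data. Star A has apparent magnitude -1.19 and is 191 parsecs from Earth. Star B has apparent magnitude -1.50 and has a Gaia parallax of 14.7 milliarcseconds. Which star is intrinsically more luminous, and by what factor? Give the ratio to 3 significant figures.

Star A: M = m − 5 log₁₀ d + 5 = -1.19 − 5·2.2810 + 5 = -7.595
Star B: p = 14.7 mas = 0.0147″ → d = 1/p = 68.03 pc
Star B: M = m − 5 log₁₀ d + 5 = -1.50 − 5·1.8327 + 5 = -5.663
ΔM = M_A − M_B = -7.595 − (-5.663) = -1.932; smaller M is more luminous → Star A.
L ratio = 10^(0.4 |ΔM|) = 10^0.773 = 5.925

Star A is more luminous, by a factor of 5.93.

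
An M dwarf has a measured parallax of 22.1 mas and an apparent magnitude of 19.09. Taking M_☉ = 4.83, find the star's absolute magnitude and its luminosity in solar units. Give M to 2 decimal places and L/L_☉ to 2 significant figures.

d = 1/p = 1000/22.1 mas = 45.25 pc
M = m − 5 log₁₀ d + 5 = 19.09 − 5·1.6556 + 5 = 15.812
M − M_☉ = 15.812 − 4.83 = 10.982
L/L_☉ = 10^(−0.4 × 10.982) = 4.048×10^-5

M ≈ 15.81; L/L_☉ ≈ 4.0×10^-5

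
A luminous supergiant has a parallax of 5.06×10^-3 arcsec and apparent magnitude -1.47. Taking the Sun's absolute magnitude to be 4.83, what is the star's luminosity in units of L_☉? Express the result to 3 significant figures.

L/L_☉ ≈ 129000

d = 1/p = 1/5.06×10^-3″ = 197.6 pc
M = m − 5 log₁₀ d + 5 = -1.47 − 5·2.2958 + 5 = -7.949
M − M_☉ = -7.949 − 4.83 = -12.779
L/L_☉ = 10^(−0.4 × -12.779) = 129300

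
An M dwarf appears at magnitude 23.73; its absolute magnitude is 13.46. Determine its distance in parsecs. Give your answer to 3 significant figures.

Distance modulus: m − M = 23.73 − (13.46) = 10.270
m − M = 5 log₁₀ d − 5
log₁₀ d = (m − M)/5 + 1 = 3.0540
d = 10^3.0540 = 1132 pc

d ≈ 1130 pc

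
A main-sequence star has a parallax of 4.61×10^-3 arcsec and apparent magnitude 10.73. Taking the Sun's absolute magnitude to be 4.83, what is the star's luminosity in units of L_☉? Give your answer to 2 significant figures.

d = 1/p = 1/4.61×10^-3″ = 216.9 pc
M = m − 5 log₁₀ d + 5 = 10.73 − 5·2.3363 + 5 = 4.049
M − M_☉ = 4.049 − 4.83 = -0.781
L/L_☉ = 10^(−0.4 × -0.781) = 2.054

L/L_☉ ≈ 2.1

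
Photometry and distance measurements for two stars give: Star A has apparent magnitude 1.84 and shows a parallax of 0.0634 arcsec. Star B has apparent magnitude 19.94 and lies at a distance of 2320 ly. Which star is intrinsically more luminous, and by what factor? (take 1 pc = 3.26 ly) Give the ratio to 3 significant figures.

Star A is more luminous, by a factor of 8540.

Star A: d = 1/p = 1/0.0634″ = 15.77 pc
Star A: M = m − 5 log₁₀ d + 5 = 1.84 − 5·1.1979 + 5 = 0.850
Star B: d = 2320 ly / 3.26 = 711.7 pc
Star B: M = m − 5 log₁₀ d + 5 = 19.94 − 5·2.8523 + 5 = 10.679
ΔM = M_A − M_B = 0.850 − (10.679) = -9.828; smaller M is more luminous → Star A.
L ratio = 10^(0.4 |ΔM|) = 10^3.931 = 8537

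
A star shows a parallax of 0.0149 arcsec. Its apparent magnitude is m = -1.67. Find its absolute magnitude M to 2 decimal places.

M ≈ -5.80

d = 1/p = 1/0.0149″ = 67.11 pc
5 log₁₀(d/10 pc) = 5 log₁₀(67.11) − 5 = 4.134
M = m − 5 log₁₀(d/10) = -1.67 − 4.134 = -5.804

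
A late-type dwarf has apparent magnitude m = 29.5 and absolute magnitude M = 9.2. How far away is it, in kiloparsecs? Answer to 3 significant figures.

Distance modulus: m − M = 29.5 − (9.2) = 20.300
m − M = 5 log₁₀ d − 5
log₁₀ d = (m − M)/5 + 1 = 5.0600
d = 10^5.0600 = 114800 pc
= 114.8 kpc

d ≈ 115 kpc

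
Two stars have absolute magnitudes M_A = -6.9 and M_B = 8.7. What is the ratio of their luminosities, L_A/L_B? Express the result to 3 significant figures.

L_A/L_B ≈ 1.74×10^6

ΔM = M_A − M_B = -15.6
L_A/L_B = 10^(−0.4 ΔM) = 10^6.240 = 1.738×10^6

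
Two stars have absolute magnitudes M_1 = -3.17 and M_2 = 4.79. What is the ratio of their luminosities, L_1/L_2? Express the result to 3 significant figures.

L_1/L_2 ≈ 1530

ΔM = M_1 − M_2 = -7.96
L_1/L_2 = 10^(−0.4 ΔM) = 10^3.184 = 1528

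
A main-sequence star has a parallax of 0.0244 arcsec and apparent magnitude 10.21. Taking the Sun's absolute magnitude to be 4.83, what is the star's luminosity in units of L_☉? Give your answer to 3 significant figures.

L/L_☉ ≈ 0.118

d = 1/p = 1/0.0244″ = 40.98 pc
M = m − 5 log₁₀ d + 5 = 10.21 − 5·1.6126 + 5 = 7.147
M − M_☉ = 7.147 − 4.83 = 2.317
L/L_☉ = 10^(−0.4 × 2.317) = 0.1184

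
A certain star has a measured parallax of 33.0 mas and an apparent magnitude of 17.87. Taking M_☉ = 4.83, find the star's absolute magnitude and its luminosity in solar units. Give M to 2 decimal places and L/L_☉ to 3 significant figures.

d = 1/p = 1000/33.0 mas = 30.30 pc
M = m − 5 log₁₀ d + 5 = 17.87 − 5·1.4815 + 5 = 15.463
M − M_☉ = 15.463 − 4.83 = 10.633
L/L_☉ = 10^(−0.4 × 10.633) = 5.584×10^-5

M ≈ 15.46; L/L_☉ ≈ 5.58×10^-5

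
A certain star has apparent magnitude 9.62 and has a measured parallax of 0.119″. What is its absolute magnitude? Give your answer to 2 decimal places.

d = 1/p = 1/0.119″ = 8.403 pc
5 log₁₀(d/10 pc) = 5 log₁₀(8.403) − 5 = -0.378
M = m − 5 log₁₀(d/10) = 9.62 + 0.378 = 9.998

M ≈ 10.00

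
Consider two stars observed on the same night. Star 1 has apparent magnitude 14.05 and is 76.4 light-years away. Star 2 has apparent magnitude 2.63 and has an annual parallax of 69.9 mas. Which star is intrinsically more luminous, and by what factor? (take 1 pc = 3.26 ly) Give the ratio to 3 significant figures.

Star 2 is more luminous, by a factor of 13800.

Star 1: d = 76.4 ly / 3.26 = 23.44 pc
Star 1: M = m − 5 log₁₀ d + 5 = 14.05 − 5·1.3699 + 5 = 12.201
Star 2: p = 69.9 mas = 0.0699″ → d = 1/p = 14.31 pc
Star 2: M = m − 5 log₁₀ d + 5 = 2.63 − 5·1.1555 + 5 = 1.852
ΔM = M_1 − M_2 = 12.201 − (1.852) = 10.348; smaller M is more luminous → Star 2.
L ratio = 10^(0.4 |ΔM|) = 10^4.139 = 13780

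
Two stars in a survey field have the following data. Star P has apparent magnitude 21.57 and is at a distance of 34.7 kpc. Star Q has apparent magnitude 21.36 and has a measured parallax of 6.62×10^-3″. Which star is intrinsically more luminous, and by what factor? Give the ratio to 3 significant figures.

Star P is more luminous, by a factor of 43500.

Star P: d = 34.7 kpc = 34700 pc
Star P: M = m − 5 log₁₀ d + 5 = 21.57 − 5·4.5403 + 5 = 3.868
Star Q: d = 1/p = 1/6.62×10^-3″ = 151.1 pc
Star Q: M = m − 5 log₁₀ d + 5 = 21.36 − 5·2.1791 + 5 = 15.464
ΔM = M_P − M_Q = 3.868 − (15.464) = -11.596; smaller M is more luminous → Star P.
L ratio = 10^(0.4 |ΔM|) = 10^4.638 = 43490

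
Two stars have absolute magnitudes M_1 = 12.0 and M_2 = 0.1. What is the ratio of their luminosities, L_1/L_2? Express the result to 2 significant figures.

L_1/L_2 ≈ 1.7×10^-5

ΔM = M_1 − M_2 = 11.9
L_1/L_2 = 10^(−0.4 ΔM) = 10^-4.760 = 1.738×10^-5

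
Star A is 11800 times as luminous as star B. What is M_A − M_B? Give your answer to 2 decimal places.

M_A − M_B ≈ -10.18

Pogson: ΔM = −2.5 log₁₀(ratio) = −2.5 log₁₀(11800) = −2.5 × 4.0719 = -10.180
Star A is brighter, so it has the smaller magnitude: the difference is negative.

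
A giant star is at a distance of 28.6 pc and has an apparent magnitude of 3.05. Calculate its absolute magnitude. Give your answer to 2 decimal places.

M ≈ 0.77

5 log₁₀(d/10 pc) = 5 log₁₀(28.60) − 5 = 2.282
M = m − 5 log₁₀(d/10) = 3.05 − 2.282 = 0.768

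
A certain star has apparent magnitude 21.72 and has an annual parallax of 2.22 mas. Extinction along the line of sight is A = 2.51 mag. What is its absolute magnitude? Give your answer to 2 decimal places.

M ≈ 10.94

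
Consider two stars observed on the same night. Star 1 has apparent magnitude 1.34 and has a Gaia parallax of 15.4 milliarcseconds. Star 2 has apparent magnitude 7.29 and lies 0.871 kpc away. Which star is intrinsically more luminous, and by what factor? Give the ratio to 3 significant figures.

Star 1: p = 15.4 mas = 0.0154″ → d = 1/p = 64.94 pc
Star 1: M = m − 5 log₁₀ d + 5 = 1.34 − 5·1.8125 + 5 = -2.722
Star 2: d = 0.871 kpc = 871.0 pc
Star 2: M = m − 5 log₁₀ d + 5 = 7.29 − 5·2.9400 + 5 = -2.410
ΔM = M_1 − M_2 = -2.722 − (-2.410) = -0.312; smaller M is more luminous → Star 1.
L ratio = 10^(0.4 |ΔM|) = 10^0.125 = 1.333

Star 1 is more luminous, by a factor of 1.33.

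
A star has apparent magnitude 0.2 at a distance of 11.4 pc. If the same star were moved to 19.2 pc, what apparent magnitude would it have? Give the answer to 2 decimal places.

m ≈ 1.33

Flux ∝ 1/d², so Δm = 5 log₁₀(d₂/d₁) = 5 log₁₀(19.2/11.4) = 1.132
m₂ = m₁ + Δm = 0.2 + (1.132) = 1.332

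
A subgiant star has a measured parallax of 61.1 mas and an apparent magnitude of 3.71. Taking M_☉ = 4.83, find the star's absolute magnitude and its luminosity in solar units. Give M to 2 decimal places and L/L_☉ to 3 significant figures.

d = 1/p = 1000/61.1 mas = 16.37 pc
M = m − 5 log₁₀ d + 5 = 3.71 − 5·1.2140 + 5 = 2.640
M − M_☉ = 2.640 − 4.83 = -2.190
L/L_☉ = 10^(−0.4 × -2.190) = 7.515

M ≈ 2.64; L/L_☉ ≈ 7.51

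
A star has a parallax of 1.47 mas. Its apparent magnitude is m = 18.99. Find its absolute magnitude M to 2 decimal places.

p = 1.47 mas = 1.47×10^-3″ → d = 1/p = 680.3 pc
5 log₁₀(d/10 pc) = 5 log₁₀(680.3) − 5 = 9.163
M = m − 5 log₁₀(d/10) = 18.99 − 9.163 = 9.827

M ≈ 9.83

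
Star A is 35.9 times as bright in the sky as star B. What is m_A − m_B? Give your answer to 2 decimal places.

Pogson: Δm = −2.5 log₁₀(ratio) = −2.5 log₁₀(35.9) = −2.5 × 1.5551 = -3.888
Star A is brighter, so it has the smaller magnitude: the difference is negative.

m_A − m_B ≈ -3.89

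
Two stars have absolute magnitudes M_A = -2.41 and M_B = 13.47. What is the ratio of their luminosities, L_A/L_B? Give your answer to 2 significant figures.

L_A/L_B ≈ 2.2×10^6

ΔM = M_A − M_B = -15.88
L_A/L_B = 10^(−0.4 ΔM) = 10^6.352 = 2.249×10^6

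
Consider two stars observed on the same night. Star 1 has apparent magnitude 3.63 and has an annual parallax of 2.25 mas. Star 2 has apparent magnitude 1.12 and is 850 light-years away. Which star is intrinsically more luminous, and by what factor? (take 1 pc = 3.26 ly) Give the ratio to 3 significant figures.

Star 2 is more luminous, by a factor of 3.47.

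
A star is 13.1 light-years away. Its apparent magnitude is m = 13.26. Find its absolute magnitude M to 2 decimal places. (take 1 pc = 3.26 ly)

M ≈ 15.24

d = 13.1 ly / 3.26 = 4.018 pc
5 log₁₀(d/10 pc) = 5 log₁₀(4.018) − 5 = -1.980
M = m − 5 log₁₀(d/10) = 13.26 + 1.980 = 15.240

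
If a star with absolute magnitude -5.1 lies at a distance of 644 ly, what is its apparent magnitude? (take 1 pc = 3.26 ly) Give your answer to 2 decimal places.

m ≈ 1.38

d = 644 ly / 3.26 = 197.5 pc
m = M + 5 log₁₀ d − 5 = -5.1 + 5·2.2957 − 5 = 1.378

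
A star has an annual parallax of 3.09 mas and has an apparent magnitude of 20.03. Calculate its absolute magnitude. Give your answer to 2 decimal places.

p = 3.09 mas = 3.09×10^-3″ → d = 1/p = 323.6 pc
5 log₁₀(d/10 pc) = 5 log₁₀(323.6) − 5 = 7.550
M = m − 5 log₁₀(d/10) = 20.03 − 7.550 = 12.480

M ≈ 12.48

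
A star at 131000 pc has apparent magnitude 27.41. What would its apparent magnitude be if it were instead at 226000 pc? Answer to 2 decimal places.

m ≈ 28.59

Flux ∝ 1/d², so Δm = 5 log₁₀(d₂/d₁) = 5 log₁₀(226000/131000) = 1.184
m₂ = m₁ + Δm = 27.41 + (1.184) = 28.594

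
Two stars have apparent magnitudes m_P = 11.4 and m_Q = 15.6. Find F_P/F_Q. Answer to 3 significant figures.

F_P/F_Q ≈ 47.9

Magnitude difference = -4.2
Flux ratio = 10^(−0.4 Δm) = 10^(−0.4 × -4.2) = 10^1.680 = 47.86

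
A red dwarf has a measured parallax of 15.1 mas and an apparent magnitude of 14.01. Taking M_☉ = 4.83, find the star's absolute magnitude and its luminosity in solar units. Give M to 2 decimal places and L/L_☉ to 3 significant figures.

M ≈ 9.90; L/L_☉ ≈ 9.33×10^-3

d = 1/p = 1000/15.1 mas = 66.23 pc
M = m − 5 log₁₀ d + 5 = 14.01 − 5·1.8210 + 5 = 9.905
M − M_☉ = 9.905 − 4.83 = 5.075
L/L_☉ = 10^(−0.4 × 5.075) = 9.334×10^-3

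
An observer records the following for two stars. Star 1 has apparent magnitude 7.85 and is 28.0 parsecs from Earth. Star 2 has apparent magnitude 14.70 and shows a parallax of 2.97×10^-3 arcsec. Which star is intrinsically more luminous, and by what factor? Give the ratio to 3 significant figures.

Star 1: M = m − 5 log₁₀ d + 5 = 7.85 − 5·1.4472 + 5 = 5.614
Star 2: d = 1/p = 1/2.97×10^-3″ = 336.7 pc
Star 2: M = m − 5 log₁₀ d + 5 = 14.70 − 5·2.5272 + 5 = 7.064
ΔM = M_1 − M_2 = 5.614 − (7.064) = -1.450; smaller M is more luminous → Star 1.
L ratio = 10^(0.4 |ΔM|) = 10^0.580 = 3.800

Star 1 is more luminous, by a factor of 3.80.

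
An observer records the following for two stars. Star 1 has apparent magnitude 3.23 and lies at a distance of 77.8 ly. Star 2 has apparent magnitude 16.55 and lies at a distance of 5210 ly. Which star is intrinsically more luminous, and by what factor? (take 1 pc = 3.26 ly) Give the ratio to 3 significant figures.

Star 1 is more luminous, by a factor of 47.5.

Star 1: d = 77.8 ly / 3.26 = 23.87 pc
Star 1: M = m − 5 log₁₀ d + 5 = 3.23 − 5·1.3778 + 5 = 1.341
Star 2: d = 5210 ly / 3.26 = 1598 pc
Star 2: M = m − 5 log₁₀ d + 5 = 16.55 − 5·3.2036 + 5 = 5.532
ΔM = M_1 − M_2 = 1.341 − (5.532) = -4.191; smaller M is more luminous → Star 1.
L ratio = 10^(0.4 |ΔM|) = 10^1.676 = 47.46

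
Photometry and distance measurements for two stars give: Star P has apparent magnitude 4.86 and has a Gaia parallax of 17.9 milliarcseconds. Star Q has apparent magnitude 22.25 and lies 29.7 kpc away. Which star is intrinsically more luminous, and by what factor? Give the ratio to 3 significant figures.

Star P: p = 17.9 mas = 0.0179″ → d = 1/p = 55.87 pc
Star P: M = m − 5 log₁₀ d + 5 = 4.86 − 5·1.7471 + 5 = 1.124
Star Q: d = 29.7 kpc = 29700 pc
Star Q: M = m − 5 log₁₀ d + 5 = 22.25 − 5·4.4728 + 5 = 4.886
ΔM = M_P − M_Q = 1.124 − (4.886) = -3.762; smaller M is more luminous → Star P.
L ratio = 10^(0.4 |ΔM|) = 10^1.505 = 31.97

Star P is more luminous, by a factor of 32.0.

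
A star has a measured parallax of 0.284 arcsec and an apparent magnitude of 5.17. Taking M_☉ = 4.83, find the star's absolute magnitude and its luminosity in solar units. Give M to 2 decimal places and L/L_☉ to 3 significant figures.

M ≈ 7.44; L/L_☉ ≈ 0.0906

d = 1/p = 1/0.284″ = 3.521 pc
M = m − 5 log₁₀ d + 5 = 5.17 − 5·0.5467 + 5 = 7.437
M − M_☉ = 7.437 − 4.83 = 2.607
L/L_☉ = 10^(−0.4 × 2.607) = 0.09065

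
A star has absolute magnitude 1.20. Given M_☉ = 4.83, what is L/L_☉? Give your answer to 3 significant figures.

L/L_☉ ≈ 28.3

M − M_☉ = 1.20 − 4.83 = -3.630
L/L_☉ = 10^(−0.4 (M − M_☉)) = 10^1.452 = 28.31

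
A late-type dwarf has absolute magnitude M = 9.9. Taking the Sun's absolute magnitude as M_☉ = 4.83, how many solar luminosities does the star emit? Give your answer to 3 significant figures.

L/L_☉ ≈ 9.38×10^-3

M − M_☉ = 9.9 − 4.83 = 5.070
L/L_☉ = 10^(−0.4 (M − M_☉)) = 10^-2.028 = 9.376×10^-3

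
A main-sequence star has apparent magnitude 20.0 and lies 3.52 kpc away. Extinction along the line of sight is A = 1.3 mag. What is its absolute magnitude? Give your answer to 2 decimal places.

M ≈ 5.97

d = 3.52 kpc = 3520 pc
5 log₁₀(d/10 pc) = 5 log₁₀(3520) − 5 = 12.733
M = m − 5 log₁₀(d/10) − A = 20.0 − 12.733 − 1.3 = 5.967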